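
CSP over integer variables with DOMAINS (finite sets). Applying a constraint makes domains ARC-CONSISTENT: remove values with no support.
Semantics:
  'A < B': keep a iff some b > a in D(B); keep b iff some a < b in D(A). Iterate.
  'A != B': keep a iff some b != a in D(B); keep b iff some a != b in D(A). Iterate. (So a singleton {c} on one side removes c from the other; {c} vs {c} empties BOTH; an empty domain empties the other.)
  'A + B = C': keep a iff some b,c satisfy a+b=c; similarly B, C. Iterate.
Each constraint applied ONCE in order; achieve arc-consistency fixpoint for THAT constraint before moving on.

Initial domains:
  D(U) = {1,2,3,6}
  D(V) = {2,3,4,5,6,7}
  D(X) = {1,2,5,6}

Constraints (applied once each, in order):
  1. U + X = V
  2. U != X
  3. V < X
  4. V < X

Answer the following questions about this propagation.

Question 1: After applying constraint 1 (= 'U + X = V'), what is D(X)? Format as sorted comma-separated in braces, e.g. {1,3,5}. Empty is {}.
Answer: {1,2,5,6}

Derivation:
Constraint 1 (U + X = V) on D(U)={1,2,3,6} D(X)={1,2,5,6} D(V)={2,3,4,5,6,7}: no change
So after constraint 1: D(X) = {1,2,5,6}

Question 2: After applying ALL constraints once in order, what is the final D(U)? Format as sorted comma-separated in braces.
Answer: {1,2,3,6}

Derivation:
Constraint 1 (U + X = V) on D(U)={1,2,3,6} D(X)={1,2,5,6} D(V)={2,3,4,5,6,7}: no change
Constraint 2 (U != X) on D(U)={1,2,3,6} D(X)={1,2,5,6}: no change
Constraint 3 (V < X) on D(V)={2,3,4,5,6,7} D(X)={1,2,5,6}: V {2,3,4,5,6,7}->{2,3,4,5}; X {1,2,5,6}->{5,6}
Constraint 4 (V < X) on D(V)={2,3,4,5} D(X)={5,6}: no change
So after all 4 constraints: D(U) = {1,2,3,6}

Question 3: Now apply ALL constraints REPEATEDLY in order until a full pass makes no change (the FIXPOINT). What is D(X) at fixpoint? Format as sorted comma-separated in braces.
pass 0 (initial): D(X)={1,2,5,6}
pass 1: V {2,3,4,5,6,7}->{2,3,4,5}; X {1,2,5,6}->{5,6}
pass 2: U {1,2,3,6}->{}; V {2,3,4,5}->{}; X {5,6}->{}
pass 3: no change
Fixpoint after 3 passes: D(X) = {}

Answer: {}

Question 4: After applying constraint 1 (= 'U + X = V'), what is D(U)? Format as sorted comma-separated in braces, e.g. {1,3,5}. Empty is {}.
Constraint 1 (U + X = V) on D(U)={1,2,3,6} D(X)={1,2,5,6} D(V)={2,3,4,5,6,7}: no change
So after constraint 1: D(U) = {1,2,3,6}

Answer: {1,2,3,6}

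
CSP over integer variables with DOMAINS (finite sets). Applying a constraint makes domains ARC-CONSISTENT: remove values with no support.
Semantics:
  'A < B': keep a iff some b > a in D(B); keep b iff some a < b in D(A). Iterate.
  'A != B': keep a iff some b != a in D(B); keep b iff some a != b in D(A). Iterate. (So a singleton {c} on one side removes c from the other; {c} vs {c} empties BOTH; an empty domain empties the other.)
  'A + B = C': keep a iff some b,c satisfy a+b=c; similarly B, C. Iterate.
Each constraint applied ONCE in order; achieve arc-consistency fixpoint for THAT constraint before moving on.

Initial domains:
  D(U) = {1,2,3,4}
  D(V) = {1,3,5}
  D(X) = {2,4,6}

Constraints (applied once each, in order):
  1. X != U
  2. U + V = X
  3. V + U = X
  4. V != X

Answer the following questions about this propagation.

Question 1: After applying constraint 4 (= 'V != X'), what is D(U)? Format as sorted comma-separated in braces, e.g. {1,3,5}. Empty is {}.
Constraint 1 (X != U) on D(X)={2,4,6} D(U)={1,2,3,4}: no change
Constraint 2 (U + V = X) on D(U)={1,2,3,4} D(V)={1,3,5} D(X)={2,4,6}: U {1,2,3,4}->{1,3}
Constraint 3 (V + U = X) on D(V)={1,3,5} D(U)={1,3} D(X)={2,4,6}: no change
Constraint 4 (V != X) on D(V)={1,3,5} D(X)={2,4,6}: no change
So after constraint 4: D(U) = {1,3}

Answer: {1,3}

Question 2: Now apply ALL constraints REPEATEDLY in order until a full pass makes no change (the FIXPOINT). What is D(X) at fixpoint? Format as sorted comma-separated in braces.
Answer: {2,4,6}

Derivation:
pass 0 (initial): D(X)={2,4,6}
pass 1: U {1,2,3,4}->{1,3}
pass 2: no change
Fixpoint after 2 passes: D(X) = {2,4,6}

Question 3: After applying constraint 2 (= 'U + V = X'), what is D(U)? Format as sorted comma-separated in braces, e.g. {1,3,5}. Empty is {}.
Constraint 1 (X != U) on D(X)={2,4,6} D(U)={1,2,3,4}: no change
Constraint 2 (U + V = X) on D(U)={1,2,3,4} D(V)={1,3,5} D(X)={2,4,6}: U {1,2,3,4}->{1,3}
So after constraint 2: D(U) = {1,3}

Answer: {1,3}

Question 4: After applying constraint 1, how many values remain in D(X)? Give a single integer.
Answer: 3

Derivation:
Constraint 1 (X != U) on D(X)={2,4,6} D(U)={1,2,3,4}: no change
So after constraint 1: D(X)={2,4,6}, size = 3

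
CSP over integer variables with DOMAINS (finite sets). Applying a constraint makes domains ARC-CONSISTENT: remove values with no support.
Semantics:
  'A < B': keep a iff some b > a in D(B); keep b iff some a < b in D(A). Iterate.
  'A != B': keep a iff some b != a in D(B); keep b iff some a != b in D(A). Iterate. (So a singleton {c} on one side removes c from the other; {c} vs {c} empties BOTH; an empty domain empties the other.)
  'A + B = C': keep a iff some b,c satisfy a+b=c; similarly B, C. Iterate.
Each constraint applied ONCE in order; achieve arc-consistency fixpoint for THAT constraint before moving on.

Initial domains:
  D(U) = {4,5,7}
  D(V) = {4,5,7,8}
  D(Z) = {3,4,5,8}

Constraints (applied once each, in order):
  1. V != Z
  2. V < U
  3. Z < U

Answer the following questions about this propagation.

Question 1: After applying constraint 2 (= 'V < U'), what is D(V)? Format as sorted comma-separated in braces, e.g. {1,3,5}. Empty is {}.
Answer: {4,5}

Derivation:
Constraint 1 (V != Z) on D(V)={4,5,7,8} D(Z)={3,4,5,8}: no change
Constraint 2 (V < U) on D(V)={4,5,7,8} D(U)={4,5,7}: V {4,5,7,8}->{4,5}; U {4,5,7}->{5,7}
So after constraint 2: D(V) = {4,5}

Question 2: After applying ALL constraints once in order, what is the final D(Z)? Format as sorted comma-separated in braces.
Answer: {3,4,5}

Derivation:
Constraint 1 (V != Z) on D(V)={4,5,7,8} D(Z)={3,4,5,8}: no change
Constraint 2 (V < U) on D(V)={4,5,7,8} D(U)={4,5,7}: V {4,5,7,8}->{4,5}; U {4,5,7}->{5,7}
Constraint 3 (Z < U) on D(Z)={3,4,5,8} D(U)={5,7}: Z {3,4,5,8}->{3,4,5}
So after all 3 constraints: D(Z) = {3,4,5}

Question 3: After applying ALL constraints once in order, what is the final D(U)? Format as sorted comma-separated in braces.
Constraint 1 (V != Z) on D(V)={4,5,7,8} D(Z)={3,4,5,8}: no change
Constraint 2 (V < U) on D(V)={4,5,7,8} D(U)={4,5,7}: V {4,5,7,8}->{4,5}; U {4,5,7}->{5,7}
Constraint 3 (Z < U) on D(Z)={3,4,5,8} D(U)={5,7}: Z {3,4,5,8}->{3,4,5}
So after all 3 constraints: D(U) = {5,7}

Answer: {5,7}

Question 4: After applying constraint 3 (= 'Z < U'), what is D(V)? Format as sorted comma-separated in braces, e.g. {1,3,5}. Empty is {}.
Constraint 1 (V != Z) on D(V)={4,5,7,8} D(Z)={3,4,5,8}: no change
Constraint 2 (V < U) on D(V)={4,5,7,8} D(U)={4,5,7}: V {4,5,7,8}->{4,5}; U {4,5,7}->{5,7}
Constraint 3 (Z < U) on D(Z)={3,4,5,8} D(U)={5,7}: Z {3,4,5,8}->{3,4,5}
So after constraint 3: D(V) = {4,5}

Answer: {4,5}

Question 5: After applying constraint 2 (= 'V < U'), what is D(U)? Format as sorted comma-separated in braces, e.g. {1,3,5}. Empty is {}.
Answer: {5,7}

Derivation:
Constraint 1 (V != Z) on D(V)={4,5,7,8} D(Z)={3,4,5,8}: no change
Constraint 2 (V < U) on D(V)={4,5,7,8} D(U)={4,5,7}: V {4,5,7,8}->{4,5}; U {4,5,7}->{5,7}
So after constraint 2: D(U) = {5,7}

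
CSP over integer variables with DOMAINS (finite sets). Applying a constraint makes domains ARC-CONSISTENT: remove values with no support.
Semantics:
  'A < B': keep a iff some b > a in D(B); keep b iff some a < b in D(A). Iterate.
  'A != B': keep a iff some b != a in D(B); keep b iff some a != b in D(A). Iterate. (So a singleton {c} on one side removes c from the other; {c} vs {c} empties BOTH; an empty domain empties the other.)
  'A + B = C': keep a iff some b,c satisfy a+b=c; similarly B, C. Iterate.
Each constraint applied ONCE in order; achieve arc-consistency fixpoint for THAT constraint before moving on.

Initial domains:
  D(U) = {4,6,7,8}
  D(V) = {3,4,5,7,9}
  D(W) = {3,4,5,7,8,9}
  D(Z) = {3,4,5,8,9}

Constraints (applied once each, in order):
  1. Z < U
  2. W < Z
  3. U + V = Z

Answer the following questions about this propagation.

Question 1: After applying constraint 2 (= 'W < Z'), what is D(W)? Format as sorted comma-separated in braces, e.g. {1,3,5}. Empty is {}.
Answer: {3,4}

Derivation:
Constraint 1 (Z < U) on D(Z)={3,4,5,8,9} D(U)={4,6,7,8}: Z {3,4,5,8,9}->{3,4,5}
Constraint 2 (W < Z) on D(W)={3,4,5,7,8,9} D(Z)={3,4,5}: W {3,4,5,7,8,9}->{3,4}; Z {3,4,5}->{4,5}
So after constraint 2: D(W) = {3,4}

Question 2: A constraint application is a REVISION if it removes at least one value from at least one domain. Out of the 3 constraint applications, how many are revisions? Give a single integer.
Answer: 3

Derivation:
Constraint 1 (Z < U) on D(Z)={3,4,5,8,9} D(U)={4,6,7,8}: Z {3,4,5,8,9}->{3,4,5} => REVISION
Constraint 2 (W < Z) on D(W)={3,4,5,7,8,9} D(Z)={3,4,5}: W {3,4,5,7,8,9}->{3,4}; Z {3,4,5}->{4,5} => REVISION
Constraint 3 (U + V = Z) on D(U)={4,6,7,8} D(V)={3,4,5,7,9} D(Z)={4,5}: U {4,6,7,8}->{}; V {3,4,5,7,9}->{}; Z {4,5}->{} => REVISION
Total revisions = 3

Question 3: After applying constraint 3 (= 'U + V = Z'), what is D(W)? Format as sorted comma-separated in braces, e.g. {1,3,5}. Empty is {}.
Answer: {3,4}

Derivation:
Constraint 1 (Z < U) on D(Z)={3,4,5,8,9} D(U)={4,6,7,8}: Z {3,4,5,8,9}->{3,4,5}
Constraint 2 (W < Z) on D(W)={3,4,5,7,8,9} D(Z)={3,4,5}: W {3,4,5,7,8,9}->{3,4}; Z {3,4,5}->{4,5}
Constraint 3 (U + V = Z) on D(U)={4,6,7,8} D(V)={3,4,5,7,9} D(Z)={4,5}: U {4,6,7,8}->{}; V {3,4,5,7,9}->{}; Z {4,5}->{}
So after constraint 3: D(W) = {3,4}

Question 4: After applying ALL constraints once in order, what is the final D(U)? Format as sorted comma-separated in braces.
Answer: {}

Derivation:
Constraint 1 (Z < U) on D(Z)={3,4,5,8,9} D(U)={4,6,7,8}: Z {3,4,5,8,9}->{3,4,5}
Constraint 2 (W < Z) on D(W)={3,4,5,7,8,9} D(Z)={3,4,5}: W {3,4,5,7,8,9}->{3,4}; Z {3,4,5}->{4,5}
Constraint 3 (U + V = Z) on D(U)={4,6,7,8} D(V)={3,4,5,7,9} D(Z)={4,5}: U {4,6,7,8}->{}; V {3,4,5,7,9}->{}; Z {4,5}->{}
So after all 3 constraints: D(U) = {}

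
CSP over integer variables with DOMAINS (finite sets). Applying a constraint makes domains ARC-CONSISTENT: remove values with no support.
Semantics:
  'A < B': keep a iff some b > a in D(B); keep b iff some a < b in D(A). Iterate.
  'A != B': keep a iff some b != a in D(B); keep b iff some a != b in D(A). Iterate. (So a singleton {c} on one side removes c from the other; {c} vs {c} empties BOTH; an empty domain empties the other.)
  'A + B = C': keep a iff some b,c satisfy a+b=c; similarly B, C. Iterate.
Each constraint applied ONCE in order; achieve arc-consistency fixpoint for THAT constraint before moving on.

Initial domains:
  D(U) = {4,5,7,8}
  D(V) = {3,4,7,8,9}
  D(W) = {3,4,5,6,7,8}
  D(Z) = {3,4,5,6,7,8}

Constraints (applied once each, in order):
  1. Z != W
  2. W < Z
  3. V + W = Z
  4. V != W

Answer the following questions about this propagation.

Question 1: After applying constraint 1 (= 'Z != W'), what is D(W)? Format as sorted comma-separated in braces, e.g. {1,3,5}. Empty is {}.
Constraint 1 (Z != W) on D(Z)={3,4,5,6,7,8} D(W)={3,4,5,6,7,8}: no change
So after constraint 1: D(W) = {3,4,5,6,7,8}

Answer: {3,4,5,6,7,8}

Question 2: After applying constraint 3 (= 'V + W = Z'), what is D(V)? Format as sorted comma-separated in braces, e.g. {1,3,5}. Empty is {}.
Answer: {3,4}

Derivation:
Constraint 1 (Z != W) on D(Z)={3,4,5,6,7,8} D(W)={3,4,5,6,7,8}: no change
Constraint 2 (W < Z) on D(W)={3,4,5,6,7,8} D(Z)={3,4,5,6,7,8}: W {3,4,5,6,7,8}->{3,4,5,6,7}; Z {3,4,5,6,7,8}->{4,5,6,7,8}
Constraint 3 (V + W = Z) on D(V)={3,4,7,8,9} D(W)={3,4,5,6,7} D(Z)={4,5,6,7,8}: V {3,4,7,8,9}->{3,4}; W {3,4,5,6,7}->{3,4,5}; Z {4,5,6,7,8}->{6,7,8}
So after constraint 3: D(V) = {3,4}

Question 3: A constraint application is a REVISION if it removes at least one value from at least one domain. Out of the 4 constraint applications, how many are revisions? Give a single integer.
Constraint 1 (Z != W) on D(Z)={3,4,5,6,7,8} D(W)={3,4,5,6,7,8}: no change => not a revision
Constraint 2 (W < Z) on D(W)={3,4,5,6,7,8} D(Z)={3,4,5,6,7,8}: W {3,4,5,6,7,8}->{3,4,5,6,7}; Z {3,4,5,6,7,8}->{4,5,6,7,8} => REVISION
Constraint 3 (V + W = Z) on D(V)={3,4,7,8,9} D(W)={3,4,5,6,7} D(Z)={4,5,6,7,8}: V {3,4,7,8,9}->{3,4}; W {3,4,5,6,7}->{3,4,5}; Z {4,5,6,7,8}->{6,7,8} => REVISION
Constraint 4 (V != W) on D(V)={3,4} D(W)={3,4,5}: no change => not a revision
Total revisions = 2

Answer: 2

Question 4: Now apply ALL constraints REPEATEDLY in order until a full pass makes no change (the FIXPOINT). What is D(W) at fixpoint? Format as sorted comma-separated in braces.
pass 0 (initial): D(W)={3,4,5,6,7,8}
pass 1: V {3,4,7,8,9}->{3,4}; W {3,4,5,6,7,8}->{3,4,5}; Z {3,4,5,6,7,8}->{6,7,8}
pass 2: no change
Fixpoint after 2 passes: D(W) = {3,4,5}

Answer: {3,4,5}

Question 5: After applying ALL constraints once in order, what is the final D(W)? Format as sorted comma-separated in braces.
Constraint 1 (Z != W) on D(Z)={3,4,5,6,7,8} D(W)={3,4,5,6,7,8}: no change
Constraint 2 (W < Z) on D(W)={3,4,5,6,7,8} D(Z)={3,4,5,6,7,8}: W {3,4,5,6,7,8}->{3,4,5,6,7}; Z {3,4,5,6,7,8}->{4,5,6,7,8}
Constraint 3 (V + W = Z) on D(V)={3,4,7,8,9} D(W)={3,4,5,6,7} D(Z)={4,5,6,7,8}: V {3,4,7,8,9}->{3,4}; W {3,4,5,6,7}->{3,4,5}; Z {4,5,6,7,8}->{6,7,8}
Constraint 4 (V != W) on D(V)={3,4} D(W)={3,4,5}: no change
So after all 4 constraints: D(W) = {3,4,5}

Answer: {3,4,5}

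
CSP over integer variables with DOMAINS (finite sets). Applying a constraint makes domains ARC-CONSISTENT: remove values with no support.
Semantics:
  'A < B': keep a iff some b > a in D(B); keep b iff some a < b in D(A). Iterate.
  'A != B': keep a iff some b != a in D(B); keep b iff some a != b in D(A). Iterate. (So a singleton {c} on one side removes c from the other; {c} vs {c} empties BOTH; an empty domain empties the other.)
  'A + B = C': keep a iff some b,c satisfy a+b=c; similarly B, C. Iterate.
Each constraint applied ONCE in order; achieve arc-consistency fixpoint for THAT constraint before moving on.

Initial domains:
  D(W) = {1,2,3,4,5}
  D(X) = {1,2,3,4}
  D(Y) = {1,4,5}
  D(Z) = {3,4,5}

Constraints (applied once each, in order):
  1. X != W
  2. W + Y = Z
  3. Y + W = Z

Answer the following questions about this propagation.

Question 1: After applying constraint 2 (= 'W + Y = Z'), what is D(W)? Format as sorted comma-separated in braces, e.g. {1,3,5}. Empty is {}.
Answer: {1,2,3,4}

Derivation:
Constraint 1 (X != W) on D(X)={1,2,3,4} D(W)={1,2,3,4,5}: no change
Constraint 2 (W + Y = Z) on D(W)={1,2,3,4,5} D(Y)={1,4,5} D(Z)={3,4,5}: W {1,2,3,4,5}->{1,2,3,4}; Y {1,4,5}->{1,4}
So after constraint 2: D(W) = {1,2,3,4}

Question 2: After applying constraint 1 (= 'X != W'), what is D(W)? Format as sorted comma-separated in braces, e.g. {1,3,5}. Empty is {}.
Answer: {1,2,3,4,5}

Derivation:
Constraint 1 (X != W) on D(X)={1,2,3,4} D(W)={1,2,3,4,5}: no change
So after constraint 1: D(W) = {1,2,3,4,5}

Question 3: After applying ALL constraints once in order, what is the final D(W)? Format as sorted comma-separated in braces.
Constraint 1 (X != W) on D(X)={1,2,3,4} D(W)={1,2,3,4,5}: no change
Constraint 2 (W + Y = Z) on D(W)={1,2,3,4,5} D(Y)={1,4,5} D(Z)={3,4,5}: W {1,2,3,4,5}->{1,2,3,4}; Y {1,4,5}->{1,4}
Constraint 3 (Y + W = Z) on D(Y)={1,4} D(W)={1,2,3,4} D(Z)={3,4,5}: no change
So after all 3 constraints: D(W) = {1,2,3,4}

Answer: {1,2,3,4}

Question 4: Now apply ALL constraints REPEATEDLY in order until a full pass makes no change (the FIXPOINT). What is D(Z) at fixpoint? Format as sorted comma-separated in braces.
pass 0 (initial): D(Z)={3,4,5}
pass 1: W {1,2,3,4,5}->{1,2,3,4}; Y {1,4,5}->{1,4}
pass 2: no change
Fixpoint after 2 passes: D(Z) = {3,4,5}

Answer: {3,4,5}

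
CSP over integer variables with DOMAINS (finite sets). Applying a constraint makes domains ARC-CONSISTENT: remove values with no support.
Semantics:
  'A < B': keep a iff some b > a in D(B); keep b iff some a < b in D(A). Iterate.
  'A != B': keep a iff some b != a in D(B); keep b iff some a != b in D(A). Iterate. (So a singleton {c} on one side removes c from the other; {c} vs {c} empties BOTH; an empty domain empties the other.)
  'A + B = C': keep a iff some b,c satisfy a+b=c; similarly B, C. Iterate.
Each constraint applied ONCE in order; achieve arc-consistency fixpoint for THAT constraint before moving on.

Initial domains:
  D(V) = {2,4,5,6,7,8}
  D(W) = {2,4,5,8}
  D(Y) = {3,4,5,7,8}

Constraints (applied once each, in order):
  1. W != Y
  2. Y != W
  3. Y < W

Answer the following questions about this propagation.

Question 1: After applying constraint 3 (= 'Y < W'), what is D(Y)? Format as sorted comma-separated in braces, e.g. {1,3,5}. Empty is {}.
Answer: {3,4,5,7}

Derivation:
Constraint 1 (W != Y) on D(W)={2,4,5,8} D(Y)={3,4,5,7,8}: no change
Constraint 2 (Y != W) on D(Y)={3,4,5,7,8} D(W)={2,4,5,8}: no change
Constraint 3 (Y < W) on D(Y)={3,4,5,7,8} D(W)={2,4,5,8}: Y {3,4,5,7,8}->{3,4,5,7}; W {2,4,5,8}->{4,5,8}
So after constraint 3: D(Y) = {3,4,5,7}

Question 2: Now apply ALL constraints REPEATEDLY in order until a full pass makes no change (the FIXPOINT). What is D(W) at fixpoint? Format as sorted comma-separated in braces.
pass 0 (initial): D(W)={2,4,5,8}
pass 1: W {2,4,5,8}->{4,5,8}; Y {3,4,5,7,8}->{3,4,5,7}
pass 2: no change
Fixpoint after 2 passes: D(W) = {4,5,8}

Answer: {4,5,8}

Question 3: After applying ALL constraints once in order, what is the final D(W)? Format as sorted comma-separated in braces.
Constraint 1 (W != Y) on D(W)={2,4,5,8} D(Y)={3,4,5,7,8}: no change
Constraint 2 (Y != W) on D(Y)={3,4,5,7,8} D(W)={2,4,5,8}: no change
Constraint 3 (Y < W) on D(Y)={3,4,5,7,8} D(W)={2,4,5,8}: Y {3,4,5,7,8}->{3,4,5,7}; W {2,4,5,8}->{4,5,8}
So after all 3 constraints: D(W) = {4,5,8}

Answer: {4,5,8}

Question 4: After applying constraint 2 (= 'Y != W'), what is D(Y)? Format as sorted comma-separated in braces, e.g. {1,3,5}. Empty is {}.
Constraint 1 (W != Y) on D(W)={2,4,5,8} D(Y)={3,4,5,7,8}: no change
Constraint 2 (Y != W) on D(Y)={3,4,5,7,8} D(W)={2,4,5,8}: no change
So after constraint 2: D(Y) = {3,4,5,7,8}

Answer: {3,4,5,7,8}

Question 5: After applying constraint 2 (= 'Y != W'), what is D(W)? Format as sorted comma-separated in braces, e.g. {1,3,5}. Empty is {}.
Answer: {2,4,5,8}

Derivation:
Constraint 1 (W != Y) on D(W)={2,4,5,8} D(Y)={3,4,5,7,8}: no change
Constraint 2 (Y != W) on D(Y)={3,4,5,7,8} D(W)={2,4,5,8}: no change
So after constraint 2: D(W) = {2,4,5,8}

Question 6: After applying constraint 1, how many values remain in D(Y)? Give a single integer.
Constraint 1 (W != Y) on D(W)={2,4,5,8} D(Y)={3,4,5,7,8}: no change
So after constraint 1: D(Y)={3,4,5,7,8}, size = 5

Answer: 5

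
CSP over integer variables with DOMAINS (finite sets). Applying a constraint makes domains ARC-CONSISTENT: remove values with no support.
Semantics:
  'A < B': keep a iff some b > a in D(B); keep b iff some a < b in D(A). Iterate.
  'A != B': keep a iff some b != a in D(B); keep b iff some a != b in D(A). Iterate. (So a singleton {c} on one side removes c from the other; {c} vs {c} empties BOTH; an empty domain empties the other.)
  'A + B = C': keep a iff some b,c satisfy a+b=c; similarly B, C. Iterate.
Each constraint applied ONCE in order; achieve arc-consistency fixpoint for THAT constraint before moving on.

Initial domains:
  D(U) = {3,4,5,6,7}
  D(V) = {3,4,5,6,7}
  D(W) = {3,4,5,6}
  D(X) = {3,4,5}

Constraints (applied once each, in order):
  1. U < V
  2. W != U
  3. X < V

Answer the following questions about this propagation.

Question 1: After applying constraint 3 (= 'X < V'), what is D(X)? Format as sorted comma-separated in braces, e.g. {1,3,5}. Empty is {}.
Answer: {3,4,5}

Derivation:
Constraint 1 (U < V) on D(U)={3,4,5,6,7} D(V)={3,4,5,6,7}: U {3,4,5,6,7}->{3,4,5,6}; V {3,4,5,6,7}->{4,5,6,7}
Constraint 2 (W != U) on D(W)={3,4,5,6} D(U)={3,4,5,6}: no change
Constraint 3 (X < V) on D(X)={3,4,5} D(V)={4,5,6,7}: no change
So after constraint 3: D(X) = {3,4,5}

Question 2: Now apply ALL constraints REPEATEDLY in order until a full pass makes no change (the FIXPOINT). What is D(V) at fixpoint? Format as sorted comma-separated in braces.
pass 0 (initial): D(V)={3,4,5,6,7}
pass 1: U {3,4,5,6,7}->{3,4,5,6}; V {3,4,5,6,7}->{4,5,6,7}
pass 2: no change
Fixpoint after 2 passes: D(V) = {4,5,6,7}

Answer: {4,5,6,7}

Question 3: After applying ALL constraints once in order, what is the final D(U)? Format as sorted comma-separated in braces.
Constraint 1 (U < V) on D(U)={3,4,5,6,7} D(V)={3,4,5,6,7}: U {3,4,5,6,7}->{3,4,5,6}; V {3,4,5,6,7}->{4,5,6,7}
Constraint 2 (W != U) on D(W)={3,4,5,6} D(U)={3,4,5,6}: no change
Constraint 3 (X < V) on D(X)={3,4,5} D(V)={4,5,6,7}: no change
So after all 3 constraints: D(U) = {3,4,5,6}

Answer: {3,4,5,6}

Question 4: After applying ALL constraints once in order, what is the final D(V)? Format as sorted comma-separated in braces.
Answer: {4,5,6,7}

Derivation:
Constraint 1 (U < V) on D(U)={3,4,5,6,7} D(V)={3,4,5,6,7}: U {3,4,5,6,7}->{3,4,5,6}; V {3,4,5,6,7}->{4,5,6,7}
Constraint 2 (W != U) on D(W)={3,4,5,6} D(U)={3,4,5,6}: no change
Constraint 3 (X < V) on D(X)={3,4,5} D(V)={4,5,6,7}: no change
So after all 3 constraints: D(V) = {4,5,6,7}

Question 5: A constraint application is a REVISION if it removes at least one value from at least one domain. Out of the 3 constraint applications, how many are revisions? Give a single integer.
Constraint 1 (U < V) on D(U)={3,4,5,6,7} D(V)={3,4,5,6,7}: U {3,4,5,6,7}->{3,4,5,6}; V {3,4,5,6,7}->{4,5,6,7} => REVISION
Constraint 2 (W != U) on D(W)={3,4,5,6} D(U)={3,4,5,6}: no change => not a revision
Constraint 3 (X < V) on D(X)={3,4,5} D(V)={4,5,6,7}: no change => not a revision
Total revisions = 1

Answer: 1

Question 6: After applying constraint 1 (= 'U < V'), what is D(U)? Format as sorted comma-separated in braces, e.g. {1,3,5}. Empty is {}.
Constraint 1 (U < V) on D(U)={3,4,5,6,7} D(V)={3,4,5,6,7}: U {3,4,5,6,7}->{3,4,5,6}; V {3,4,5,6,7}->{4,5,6,7}
So after constraint 1: D(U) = {3,4,5,6}

Answer: {3,4,5,6}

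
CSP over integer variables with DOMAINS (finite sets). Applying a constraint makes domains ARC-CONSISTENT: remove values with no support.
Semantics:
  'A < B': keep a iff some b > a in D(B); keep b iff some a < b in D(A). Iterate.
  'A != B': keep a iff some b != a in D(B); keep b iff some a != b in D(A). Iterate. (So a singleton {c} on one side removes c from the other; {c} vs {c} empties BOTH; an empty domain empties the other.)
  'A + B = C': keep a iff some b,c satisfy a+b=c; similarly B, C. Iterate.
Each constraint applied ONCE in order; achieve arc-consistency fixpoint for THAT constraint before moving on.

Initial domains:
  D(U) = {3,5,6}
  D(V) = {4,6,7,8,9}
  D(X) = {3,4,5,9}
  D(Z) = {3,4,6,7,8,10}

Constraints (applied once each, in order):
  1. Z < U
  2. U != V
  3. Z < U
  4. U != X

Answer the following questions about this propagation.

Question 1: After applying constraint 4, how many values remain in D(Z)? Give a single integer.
Constraint 1 (Z < U) on D(Z)={3,4,6,7,8,10} D(U)={3,5,6}: Z {3,4,6,7,8,10}->{3,4}; U {3,5,6}->{5,6}
Constraint 2 (U != V) on D(U)={5,6} D(V)={4,6,7,8,9}: no change
Constraint 3 (Z < U) on D(Z)={3,4} D(U)={5,6}: no change
Constraint 4 (U != X) on D(U)={5,6} D(X)={3,4,5,9}: no change
So after constraint 4: D(Z)={3,4}, size = 2

Answer: 2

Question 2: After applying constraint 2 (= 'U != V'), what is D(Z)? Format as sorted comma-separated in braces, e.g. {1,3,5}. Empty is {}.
Constraint 1 (Z < U) on D(Z)={3,4,6,7,8,10} D(U)={3,5,6}: Z {3,4,6,7,8,10}->{3,4}; U {3,5,6}->{5,6}
Constraint 2 (U != V) on D(U)={5,6} D(V)={4,6,7,8,9}: no change
So after constraint 2: D(Z) = {3,4}

Answer: {3,4}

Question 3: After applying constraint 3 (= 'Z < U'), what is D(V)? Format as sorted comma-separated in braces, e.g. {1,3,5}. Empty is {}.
Answer: {4,6,7,8,9}

Derivation:
Constraint 1 (Z < U) on D(Z)={3,4,6,7,8,10} D(U)={3,5,6}: Z {3,4,6,7,8,10}->{3,4}; U {3,5,6}->{5,6}
Constraint 2 (U != V) on D(U)={5,6} D(V)={4,6,7,8,9}: no change
Constraint 3 (Z < U) on D(Z)={3,4} D(U)={5,6}: no change
So after constraint 3: D(V) = {4,6,7,8,9}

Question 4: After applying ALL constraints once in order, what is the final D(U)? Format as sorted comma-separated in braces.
Constraint 1 (Z < U) on D(Z)={3,4,6,7,8,10} D(U)={3,5,6}: Z {3,4,6,7,8,10}->{3,4}; U {3,5,6}->{5,6}
Constraint 2 (U != V) on D(U)={5,6} D(V)={4,6,7,8,9}: no change
Constraint 3 (Z < U) on D(Z)={3,4} D(U)={5,6}: no change
Constraint 4 (U != X) on D(U)={5,6} D(X)={3,4,5,9}: no change
So after all 4 constraints: D(U) = {5,6}

Answer: {5,6}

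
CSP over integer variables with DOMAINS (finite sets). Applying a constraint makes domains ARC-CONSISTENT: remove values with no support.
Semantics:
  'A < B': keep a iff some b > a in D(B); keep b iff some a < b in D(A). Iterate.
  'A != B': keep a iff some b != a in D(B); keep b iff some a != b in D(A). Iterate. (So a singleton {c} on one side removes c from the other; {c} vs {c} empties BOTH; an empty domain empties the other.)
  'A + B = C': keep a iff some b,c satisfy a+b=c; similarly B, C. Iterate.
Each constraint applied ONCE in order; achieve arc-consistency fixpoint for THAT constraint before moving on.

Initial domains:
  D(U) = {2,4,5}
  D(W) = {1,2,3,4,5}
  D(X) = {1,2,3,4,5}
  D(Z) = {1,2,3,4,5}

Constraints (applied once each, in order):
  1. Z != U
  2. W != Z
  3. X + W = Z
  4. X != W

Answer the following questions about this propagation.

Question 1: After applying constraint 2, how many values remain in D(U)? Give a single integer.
Constraint 1 (Z != U) on D(Z)={1,2,3,4,5} D(U)={2,4,5}: no change
Constraint 2 (W != Z) on D(W)={1,2,3,4,5} D(Z)={1,2,3,4,5}: no change
So after constraint 2: D(U)={2,4,5}, size = 3

Answer: 3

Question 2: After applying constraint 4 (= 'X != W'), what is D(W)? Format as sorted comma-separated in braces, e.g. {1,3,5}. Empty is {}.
Constraint 1 (Z != U) on D(Z)={1,2,3,4,5} D(U)={2,4,5}: no change
Constraint 2 (W != Z) on D(W)={1,2,3,4,5} D(Z)={1,2,3,4,5}: no change
Constraint 3 (X + W = Z) on D(X)={1,2,3,4,5} D(W)={1,2,3,4,5} D(Z)={1,2,3,4,5}: X {1,2,3,4,5}->{1,2,3,4}; W {1,2,3,4,5}->{1,2,3,4}; Z {1,2,3,4,5}->{2,3,4,5}
Constraint 4 (X != W) on D(X)={1,2,3,4} D(W)={1,2,3,4}: no change
So after constraint 4: D(W) = {1,2,3,4}

Answer: {1,2,3,4}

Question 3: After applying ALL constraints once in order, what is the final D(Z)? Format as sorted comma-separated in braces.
Answer: {2,3,4,5}

Derivation:
Constraint 1 (Z != U) on D(Z)={1,2,3,4,5} D(U)={2,4,5}: no change
Constraint 2 (W != Z) on D(W)={1,2,3,4,5} D(Z)={1,2,3,4,5}: no change
Constraint 3 (X + W = Z) on D(X)={1,2,3,4,5} D(W)={1,2,3,4,5} D(Z)={1,2,3,4,5}: X {1,2,3,4,5}->{1,2,3,4}; W {1,2,3,4,5}->{1,2,3,4}; Z {1,2,3,4,5}->{2,3,4,5}
Constraint 4 (X != W) on D(X)={1,2,3,4} D(W)={1,2,3,4}: no change
So after all 4 constraints: D(Z) = {2,3,4,5}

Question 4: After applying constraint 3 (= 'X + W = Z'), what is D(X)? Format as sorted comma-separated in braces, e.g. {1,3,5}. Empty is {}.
Constraint 1 (Z != U) on D(Z)={1,2,3,4,5} D(U)={2,4,5}: no change
Constraint 2 (W != Z) on D(W)={1,2,3,4,5} D(Z)={1,2,3,4,5}: no change
Constraint 3 (X + W = Z) on D(X)={1,2,3,4,5} D(W)={1,2,3,4,5} D(Z)={1,2,3,4,5}: X {1,2,3,4,5}->{1,2,3,4}; W {1,2,3,4,5}->{1,2,3,4}; Z {1,2,3,4,5}->{2,3,4,5}
So after constraint 3: D(X) = {1,2,3,4}

Answer: {1,2,3,4}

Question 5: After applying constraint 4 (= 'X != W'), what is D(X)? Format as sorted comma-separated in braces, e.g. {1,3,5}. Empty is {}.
Constraint 1 (Z != U) on D(Z)={1,2,3,4,5} D(U)={2,4,5}: no change
Constraint 2 (W != Z) on D(W)={1,2,3,4,5} D(Z)={1,2,3,4,5}: no change
Constraint 3 (X + W = Z) on D(X)={1,2,3,4,5} D(W)={1,2,3,4,5} D(Z)={1,2,3,4,5}: X {1,2,3,4,5}->{1,2,3,4}; W {1,2,3,4,5}->{1,2,3,4}; Z {1,2,3,4,5}->{2,3,4,5}
Constraint 4 (X != W) on D(X)={1,2,3,4} D(W)={1,2,3,4}: no change
So after constraint 4: D(X) = {1,2,3,4}

Answer: {1,2,3,4}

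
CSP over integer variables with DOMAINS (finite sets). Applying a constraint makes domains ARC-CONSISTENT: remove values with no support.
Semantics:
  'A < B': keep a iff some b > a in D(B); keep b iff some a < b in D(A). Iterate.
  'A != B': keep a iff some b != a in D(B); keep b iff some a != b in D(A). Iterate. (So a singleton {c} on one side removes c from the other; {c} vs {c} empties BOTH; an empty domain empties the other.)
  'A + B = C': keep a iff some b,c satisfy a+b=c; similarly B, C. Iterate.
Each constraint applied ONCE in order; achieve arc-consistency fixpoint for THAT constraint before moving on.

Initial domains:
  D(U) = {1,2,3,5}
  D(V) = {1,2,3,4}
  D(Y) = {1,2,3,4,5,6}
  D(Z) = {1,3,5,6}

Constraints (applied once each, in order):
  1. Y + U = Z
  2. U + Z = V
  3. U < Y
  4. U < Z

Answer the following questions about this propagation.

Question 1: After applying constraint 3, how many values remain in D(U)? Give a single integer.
Answer: 1

Derivation:
Constraint 1 (Y + U = Z) on D(Y)={1,2,3,4,5,6} D(U)={1,2,3,5} D(Z)={1,3,5,6}: Y {1,2,3,4,5,6}->{1,2,3,4,5}; Z {1,3,5,6}->{3,5,6}
Constraint 2 (U + Z = V) on D(U)={1,2,3,5} D(Z)={3,5,6} D(V)={1,2,3,4}: U {1,2,3,5}->{1}; Z {3,5,6}->{3}; V {1,2,3,4}->{4}
Constraint 3 (U < Y) on D(U)={1} D(Y)={1,2,3,4,5}: Y {1,2,3,4,5}->{2,3,4,5}
So after constraint 3: D(U)={1}, size = 1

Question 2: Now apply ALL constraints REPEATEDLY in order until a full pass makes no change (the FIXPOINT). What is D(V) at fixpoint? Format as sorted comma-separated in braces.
Answer: {4}

Derivation:
pass 0 (initial): D(V)={1,2,3,4}
pass 1: U {1,2,3,5}->{1}; V {1,2,3,4}->{4}; Y {1,2,3,4,5,6}->{2,3,4,5}; Z {1,3,5,6}->{3}
pass 2: Y {2,3,4,5}->{2}
pass 3: no change
Fixpoint after 3 passes: D(V) = {4}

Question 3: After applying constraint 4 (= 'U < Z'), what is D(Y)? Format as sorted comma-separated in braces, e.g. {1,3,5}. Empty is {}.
Constraint 1 (Y + U = Z) on D(Y)={1,2,3,4,5,6} D(U)={1,2,3,5} D(Z)={1,3,5,6}: Y {1,2,3,4,5,6}->{1,2,3,4,5}; Z {1,3,5,6}->{3,5,6}
Constraint 2 (U + Z = V) on D(U)={1,2,3,5} D(Z)={3,5,6} D(V)={1,2,3,4}: U {1,2,3,5}->{1}; Z {3,5,6}->{3}; V {1,2,3,4}->{4}
Constraint 3 (U < Y) on D(U)={1} D(Y)={1,2,3,4,5}: Y {1,2,3,4,5}->{2,3,4,5}
Constraint 4 (U < Z) on D(U)={1} D(Z)={3}: no change
So after constraint 4: D(Y) = {2,3,4,5}

Answer: {2,3,4,5}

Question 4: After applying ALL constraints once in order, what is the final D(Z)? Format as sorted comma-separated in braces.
Answer: {3}

Derivation:
Constraint 1 (Y + U = Z) on D(Y)={1,2,3,4,5,6} D(U)={1,2,3,5} D(Z)={1,3,5,6}: Y {1,2,3,4,5,6}->{1,2,3,4,5}; Z {1,3,5,6}->{3,5,6}
Constraint 2 (U + Z = V) on D(U)={1,2,3,5} D(Z)={3,5,6} D(V)={1,2,3,4}: U {1,2,3,5}->{1}; Z {3,5,6}->{3}; V {1,2,3,4}->{4}
Constraint 3 (U < Y) on D(U)={1} D(Y)={1,2,3,4,5}: Y {1,2,3,4,5}->{2,3,4,5}
Constraint 4 (U < Z) on D(U)={1} D(Z)={3}: no change
So after all 4 constraints: D(Z) = {3}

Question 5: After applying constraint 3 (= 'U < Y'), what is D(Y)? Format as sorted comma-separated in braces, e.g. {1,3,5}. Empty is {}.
Answer: {2,3,4,5}

Derivation:
Constraint 1 (Y + U = Z) on D(Y)={1,2,3,4,5,6} D(U)={1,2,3,5} D(Z)={1,3,5,6}: Y {1,2,3,4,5,6}->{1,2,3,4,5}; Z {1,3,5,6}->{3,5,6}
Constraint 2 (U + Z = V) on D(U)={1,2,3,5} D(Z)={3,5,6} D(V)={1,2,3,4}: U {1,2,3,5}->{1}; Z {3,5,6}->{3}; V {1,2,3,4}->{4}
Constraint 3 (U < Y) on D(U)={1} D(Y)={1,2,3,4,5}: Y {1,2,3,4,5}->{2,3,4,5}
So after constraint 3: D(Y) = {2,3,4,5}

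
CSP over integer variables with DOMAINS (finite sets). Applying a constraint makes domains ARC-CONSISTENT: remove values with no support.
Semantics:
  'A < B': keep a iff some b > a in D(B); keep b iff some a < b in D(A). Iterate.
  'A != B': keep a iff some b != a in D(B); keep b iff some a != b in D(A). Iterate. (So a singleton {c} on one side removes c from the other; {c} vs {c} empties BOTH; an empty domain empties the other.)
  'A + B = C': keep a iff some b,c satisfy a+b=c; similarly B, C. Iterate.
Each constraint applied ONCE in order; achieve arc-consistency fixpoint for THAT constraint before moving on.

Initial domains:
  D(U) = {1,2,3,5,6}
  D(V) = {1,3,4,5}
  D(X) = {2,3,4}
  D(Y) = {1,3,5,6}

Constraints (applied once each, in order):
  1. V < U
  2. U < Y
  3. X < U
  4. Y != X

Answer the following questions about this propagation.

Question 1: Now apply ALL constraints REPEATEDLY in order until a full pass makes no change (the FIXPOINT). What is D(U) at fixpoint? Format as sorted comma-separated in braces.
pass 0 (initial): D(U)={1,2,3,5,6}
pass 1: U {1,2,3,5,6}->{3,5}; Y {1,3,5,6}->{3,5,6}
pass 2: V {1,3,4,5}->{1,3,4}; Y {3,5,6}->{5,6}
pass 3: no change
Fixpoint after 3 passes: D(U) = {3,5}

Answer: {3,5}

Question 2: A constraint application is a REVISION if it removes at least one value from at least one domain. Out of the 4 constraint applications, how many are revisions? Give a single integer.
Constraint 1 (V < U) on D(V)={1,3,4,5} D(U)={1,2,3,5,6}: U {1,2,3,5,6}->{2,3,5,6} => REVISION
Constraint 2 (U < Y) on D(U)={2,3,5,6} D(Y)={1,3,5,6}: U {2,3,5,6}->{2,3,5}; Y {1,3,5,6}->{3,5,6} => REVISION
Constraint 3 (X < U) on D(X)={2,3,4} D(U)={2,3,5}: U {2,3,5}->{3,5} => REVISION
Constraint 4 (Y != X) on D(Y)={3,5,6} D(X)={2,3,4}: no change => not a revision
Total revisions = 3

Answer: 3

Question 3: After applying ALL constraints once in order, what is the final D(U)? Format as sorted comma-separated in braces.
Constraint 1 (V < U) on D(V)={1,3,4,5} D(U)={1,2,3,5,6}: U {1,2,3,5,6}->{2,3,5,6}
Constraint 2 (U < Y) on D(U)={2,3,5,6} D(Y)={1,3,5,6}: U {2,3,5,6}->{2,3,5}; Y {1,3,5,6}->{3,5,6}
Constraint 3 (X < U) on D(X)={2,3,4} D(U)={2,3,5}: U {2,3,5}->{3,5}
Constraint 4 (Y != X) on D(Y)={3,5,6} D(X)={2,3,4}: no change
So after all 4 constraints: D(U) = {3,5}

Answer: {3,5}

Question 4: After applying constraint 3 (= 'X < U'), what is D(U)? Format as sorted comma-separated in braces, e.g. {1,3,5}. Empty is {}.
Constraint 1 (V < U) on D(V)={1,3,4,5} D(U)={1,2,3,5,6}: U {1,2,3,5,6}->{2,3,5,6}
Constraint 2 (U < Y) on D(U)={2,3,5,6} D(Y)={1,3,5,6}: U {2,3,5,6}->{2,3,5}; Y {1,3,5,6}->{3,5,6}
Constraint 3 (X < U) on D(X)={2,3,4} D(U)={2,3,5}: U {2,3,5}->{3,5}
So after constraint 3: D(U) = {3,5}

Answer: {3,5}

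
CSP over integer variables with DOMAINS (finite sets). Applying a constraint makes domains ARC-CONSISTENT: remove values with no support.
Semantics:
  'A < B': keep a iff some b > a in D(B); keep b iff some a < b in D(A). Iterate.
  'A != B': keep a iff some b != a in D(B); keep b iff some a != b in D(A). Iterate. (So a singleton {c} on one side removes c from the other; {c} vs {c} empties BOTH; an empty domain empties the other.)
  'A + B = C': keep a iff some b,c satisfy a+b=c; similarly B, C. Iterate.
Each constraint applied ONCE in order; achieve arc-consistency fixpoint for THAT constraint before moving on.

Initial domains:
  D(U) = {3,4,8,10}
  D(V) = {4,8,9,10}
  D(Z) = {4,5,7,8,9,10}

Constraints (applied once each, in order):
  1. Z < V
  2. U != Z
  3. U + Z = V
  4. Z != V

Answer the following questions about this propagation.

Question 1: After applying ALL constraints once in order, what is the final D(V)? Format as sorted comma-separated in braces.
Answer: {8,9,10}

Derivation:
Constraint 1 (Z < V) on D(Z)={4,5,7,8,9,10} D(V)={4,8,9,10}: Z {4,5,7,8,9,10}->{4,5,7,8,9}; V {4,8,9,10}->{8,9,10}
Constraint 2 (U != Z) on D(U)={3,4,8,10} D(Z)={4,5,7,8,9}: no change
Constraint 3 (U + Z = V) on D(U)={3,4,8,10} D(Z)={4,5,7,8,9} D(V)={8,9,10}: U {3,4,8,10}->{3,4}; Z {4,5,7,8,9}->{4,5,7}
Constraint 4 (Z != V) on D(Z)={4,5,7} D(V)={8,9,10}: no change
So after all 4 constraints: D(V) = {8,9,10}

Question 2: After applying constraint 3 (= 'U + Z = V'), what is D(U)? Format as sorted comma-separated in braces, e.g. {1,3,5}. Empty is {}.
Constraint 1 (Z < V) on D(Z)={4,5,7,8,9,10} D(V)={4,8,9,10}: Z {4,5,7,8,9,10}->{4,5,7,8,9}; V {4,8,9,10}->{8,9,10}
Constraint 2 (U != Z) on D(U)={3,4,8,10} D(Z)={4,5,7,8,9}: no change
Constraint 3 (U + Z = V) on D(U)={3,4,8,10} D(Z)={4,5,7,8,9} D(V)={8,9,10}: U {3,4,8,10}->{3,4}; Z {4,5,7,8,9}->{4,5,7}
So after constraint 3: D(U) = {3,4}

Answer: {3,4}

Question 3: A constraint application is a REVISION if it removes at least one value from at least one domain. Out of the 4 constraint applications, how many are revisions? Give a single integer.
Constraint 1 (Z < V) on D(Z)={4,5,7,8,9,10} D(V)={4,8,9,10}: Z {4,5,7,8,9,10}->{4,5,7,8,9}; V {4,8,9,10}->{8,9,10} => REVISION
Constraint 2 (U != Z) on D(U)={3,4,8,10} D(Z)={4,5,7,8,9}: no change => not a revision
Constraint 3 (U + Z = V) on D(U)={3,4,8,10} D(Z)={4,5,7,8,9} D(V)={8,9,10}: U {3,4,8,10}->{3,4}; Z {4,5,7,8,9}->{4,5,7} => REVISION
Constraint 4 (Z != V) on D(Z)={4,5,7} D(V)={8,9,10}: no change => not a revision
Total revisions = 2

Answer: 2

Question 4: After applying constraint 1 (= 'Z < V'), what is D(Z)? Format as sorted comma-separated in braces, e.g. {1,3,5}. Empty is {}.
Answer: {4,5,7,8,9}

Derivation:
Constraint 1 (Z < V) on D(Z)={4,5,7,8,9,10} D(V)={4,8,9,10}: Z {4,5,7,8,9,10}->{4,5,7,8,9}; V {4,8,9,10}->{8,9,10}
So after constraint 1: D(Z) = {4,5,7,8,9}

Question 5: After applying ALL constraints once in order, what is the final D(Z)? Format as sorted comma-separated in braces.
Answer: {4,5,7}

Derivation:
Constraint 1 (Z < V) on D(Z)={4,5,7,8,9,10} D(V)={4,8,9,10}: Z {4,5,7,8,9,10}->{4,5,7,8,9}; V {4,8,9,10}->{8,9,10}
Constraint 2 (U != Z) on D(U)={3,4,8,10} D(Z)={4,5,7,8,9}: no change
Constraint 3 (U + Z = V) on D(U)={3,4,8,10} D(Z)={4,5,7,8,9} D(V)={8,9,10}: U {3,4,8,10}->{3,4}; Z {4,5,7,8,9}->{4,5,7}
Constraint 4 (Z != V) on D(Z)={4,5,7} D(V)={8,9,10}: no change
So after all 4 constraints: D(Z) = {4,5,7}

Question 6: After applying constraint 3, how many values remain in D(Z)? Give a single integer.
Constraint 1 (Z < V) on D(Z)={4,5,7,8,9,10} D(V)={4,8,9,10}: Z {4,5,7,8,9,10}->{4,5,7,8,9}; V {4,8,9,10}->{8,9,10}
Constraint 2 (U != Z) on D(U)={3,4,8,10} D(Z)={4,5,7,8,9}: no change
Constraint 3 (U + Z = V) on D(U)={3,4,8,10} D(Z)={4,5,7,8,9} D(V)={8,9,10}: U {3,4,8,10}->{3,4}; Z {4,5,7,8,9}->{4,5,7}
So after constraint 3: D(Z)={4,5,7}, size = 3

Answer: 3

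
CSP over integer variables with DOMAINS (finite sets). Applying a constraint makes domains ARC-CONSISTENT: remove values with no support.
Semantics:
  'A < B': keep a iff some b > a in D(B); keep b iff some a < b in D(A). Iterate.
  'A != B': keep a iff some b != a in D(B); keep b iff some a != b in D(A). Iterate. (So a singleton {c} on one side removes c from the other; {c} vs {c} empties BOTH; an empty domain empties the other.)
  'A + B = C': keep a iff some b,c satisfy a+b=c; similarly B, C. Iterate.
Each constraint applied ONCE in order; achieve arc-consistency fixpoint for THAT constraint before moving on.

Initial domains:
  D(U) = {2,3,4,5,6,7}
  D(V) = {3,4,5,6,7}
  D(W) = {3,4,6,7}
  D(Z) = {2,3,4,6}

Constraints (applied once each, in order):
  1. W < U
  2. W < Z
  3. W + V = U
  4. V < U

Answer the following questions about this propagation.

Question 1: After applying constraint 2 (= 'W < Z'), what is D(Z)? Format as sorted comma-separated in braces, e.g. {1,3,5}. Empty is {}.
Constraint 1 (W < U) on D(W)={3,4,6,7} D(U)={2,3,4,5,6,7}: W {3,4,6,7}->{3,4,6}; U {2,3,4,5,6,7}->{4,5,6,7}
Constraint 2 (W < Z) on D(W)={3,4,6} D(Z)={2,3,4,6}: W {3,4,6}->{3,4}; Z {2,3,4,6}->{4,6}
So after constraint 2: D(Z) = {4,6}

Answer: {4,6}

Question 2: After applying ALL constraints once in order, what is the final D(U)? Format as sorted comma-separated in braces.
Constraint 1 (W < U) on D(W)={3,4,6,7} D(U)={2,3,4,5,6,7}: W {3,4,6,7}->{3,4,6}; U {2,3,4,5,6,7}->{4,5,6,7}
Constraint 2 (W < Z) on D(W)={3,4,6} D(Z)={2,3,4,6}: W {3,4,6}->{3,4}; Z {2,3,4,6}->{4,6}
Constraint 3 (W + V = U) on D(W)={3,4} D(V)={3,4,5,6,7} D(U)={4,5,6,7}: V {3,4,5,6,7}->{3,4}; U {4,5,6,7}->{6,7}
Constraint 4 (V < U) on D(V)={3,4} D(U)={6,7}: no change
So after all 4 constraints: D(U) = {6,7}

Answer: {6,7}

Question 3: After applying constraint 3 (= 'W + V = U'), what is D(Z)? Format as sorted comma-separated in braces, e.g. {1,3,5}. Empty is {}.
Answer: {4,6}

Derivation:
Constraint 1 (W < U) on D(W)={3,4,6,7} D(U)={2,3,4,5,6,7}: W {3,4,6,7}->{3,4,6}; U {2,3,4,5,6,7}->{4,5,6,7}
Constraint 2 (W < Z) on D(W)={3,4,6} D(Z)={2,3,4,6}: W {3,4,6}->{3,4}; Z {2,3,4,6}->{4,6}
Constraint 3 (W + V = U) on D(W)={3,4} D(V)={3,4,5,6,7} D(U)={4,5,6,7}: V {3,4,5,6,7}->{3,4}; U {4,5,6,7}->{6,7}
So after constraint 3: D(Z) = {4,6}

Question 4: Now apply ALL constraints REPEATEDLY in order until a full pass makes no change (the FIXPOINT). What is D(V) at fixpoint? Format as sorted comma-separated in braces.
pass 0 (initial): D(V)={3,4,5,6,7}
pass 1: U {2,3,4,5,6,7}->{6,7}; V {3,4,5,6,7}->{3,4}; W {3,4,6,7}->{3,4}; Z {2,3,4,6}->{4,6}
pass 2: no change
Fixpoint after 2 passes: D(V) = {3,4}

Answer: {3,4}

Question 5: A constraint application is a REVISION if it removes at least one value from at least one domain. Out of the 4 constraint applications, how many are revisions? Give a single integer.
Constraint 1 (W < U) on D(W)={3,4,6,7} D(U)={2,3,4,5,6,7}: W {3,4,6,7}->{3,4,6}; U {2,3,4,5,6,7}->{4,5,6,7} => REVISION
Constraint 2 (W < Z) on D(W)={3,4,6} D(Z)={2,3,4,6}: W {3,4,6}->{3,4}; Z {2,3,4,6}->{4,6} => REVISION
Constraint 3 (W + V = U) on D(W)={3,4} D(V)={3,4,5,6,7} D(U)={4,5,6,7}: V {3,4,5,6,7}->{3,4}; U {4,5,6,7}->{6,7} => REVISION
Constraint 4 (V < U) on D(V)={3,4} D(U)={6,7}: no change => not a revision
Total revisions = 3

Answer: 3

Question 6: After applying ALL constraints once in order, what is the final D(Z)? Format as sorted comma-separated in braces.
Answer: {4,6}

Derivation:
Constraint 1 (W < U) on D(W)={3,4,6,7} D(U)={2,3,4,5,6,7}: W {3,4,6,7}->{3,4,6}; U {2,3,4,5,6,7}->{4,5,6,7}
Constraint 2 (W < Z) on D(W)={3,4,6} D(Z)={2,3,4,6}: W {3,4,6}->{3,4}; Z {2,3,4,6}->{4,6}
Constraint 3 (W + V = U) on D(W)={3,4} D(V)={3,4,5,6,7} D(U)={4,5,6,7}: V {3,4,5,6,7}->{3,4}; U {4,5,6,7}->{6,7}
Constraint 4 (V < U) on D(V)={3,4} D(U)={6,7}: no change
So after all 4 constraints: D(Z) = {4,6}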